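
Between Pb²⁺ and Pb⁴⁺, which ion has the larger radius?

Pb²⁺

Both ions have Z = 82 protons, but Pb⁴⁺ has lost more electrons, so its remaining electrons feel a larger effective nuclear charge per electron and are pulled in more tightly.
Higher positive charge → smaller ion, so Pb²⁺ > Pb⁴⁺.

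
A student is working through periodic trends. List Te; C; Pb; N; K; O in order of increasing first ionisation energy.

K < Pb < Te < C < O < N

Across a period the outer electron is held more tightly (higher IE₁); down a group it sits in a higher shell, more shielded, and comes off more easily.
Neither a single period nor a single group — weigh both effects.
Pb > K: the two effects oppose for this pair; the across-period effect wins (716 vs 419 kJ/mol).
Te > Pb: both effects reinforce here, so Te is clearly the higher of the two.
C > Te: the two effects oppose for this pair; the down-group effect wins (1086 vs 869 kJ/mol).
O > C: both are in period 2; the period trend gives O the larger value.
N > O: this pair runs against the simple trend — see the exception note.
Note the exception: N has a higher first ionization energy than O, contrary to the simple trend — pairing an electron in O's 2p⁴ costs repulsion energy, so O ionizes more easily than half-filled N (2p³).
Approximate values (kJ/mol): C 1086, N 1402, O 1314, K 419, Te 869, Pb 716.
So from lowest to highest: K < Pb < Te < C < O < N.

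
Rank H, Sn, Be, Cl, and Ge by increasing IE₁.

Sn < Ge < Be < Cl < H

H is in period 1, group 1; Be is in period 2, group 2; Cl is in period 3, group 17; Ge is in period 4, group 14; Sn is in period 5, group 14.
IE₁ increases left→right with effective nuclear charge and decreases top→bottom as the valence shell moves farther out.
These span different periods and groups, so the two trends combine.
Ge > Sn: Ge sits above Sn in group 14, so the down-group effect alone puts Ge higher.
Be > Ge: the two effects oppose for this pair; the down-group effect wins (900 vs 762 kJ/mol).
Cl > Be: the two effects oppose for this pair; the across-period effect wins (1251 vs 900 kJ/mol).
H > Cl: period and group pull opposite ways; the down-group shift dominates (1312 vs 1251 kJ/mol).
Tabulated first ionization energy (kJ/mol): H 1312, Be 900, Cl 1251, Ge 762, Sn 709.
So from lowest to highest: Sn < Ge < Be < Cl < H.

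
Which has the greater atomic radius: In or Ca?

Ca is in period 4, group 2; In is in period 5, group 13.
Atomic radius shrinks across a period as nuclear charge pulls the same shell inward, and grows down a group as new shells are added.
A diagonal step moves right (one effect) and down (the opposite effect) at once.
Ca > In: period and group pull opposite ways; the across-period shift dominates (171 vs 142 pm).
For reference (pm): Ca 171, In 142.
So Ca has the greater atomic radius (Ca > In).

Ca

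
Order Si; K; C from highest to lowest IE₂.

The second ionization energy removes an electron from the +1 ion. For each element: Si⁺ still has 3 valence electrons; K⁺ is the bare [Ar] core; C⁺ still has 3 valence electrons.
Breaking into a closed-shell core is much more expensive than removing a leftover valence electron — K has the largest IE_2 here.
Valence configurations: Si⁺ [Ne]3s²3p¹, C⁺ [He]2s²2p¹.
The numbers (kJ/mol): Si 1577, K 3052, C 2353.
Overall IE_2 order: Si < C < K.

K > C > Si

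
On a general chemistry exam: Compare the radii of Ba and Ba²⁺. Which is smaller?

Forming Ba²⁺ removes 2 electrons from Ba. Fewer electrons for the same nuclear charge means less shielding and a higher Z_eff on the remaining electrons, and for main-group metals the entire outer shell is lost.
A cation is smaller than its parent atom: Ba²⁺ < Ba.

Ba²⁺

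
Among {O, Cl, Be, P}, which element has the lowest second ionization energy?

Be

Consider each +1 ion: O⁺ still has 5 valence electrons; Cl⁺ still has 6 valence electrons; Be⁺ still has 1 valence electron; P⁺ still has 4 valence electrons.
All are still removing valence electrons, so compare the +1 ions as you would atoms: IE_2 generally rises across a period (higher Z_eff) and falls down a group (larger shell), subject to the usual subshell exceptions.
Valence configurations: O⁺ [He]2s²2p³, Cl⁺ [Ne]3s²3p⁴, Be⁺ [He]2s¹, P⁺ [Ne]3s²3p².
Tabulated IE_2 (kJ/mol): O 3388, Cl 2298, Be 1757, P 1907.
Overall IE_2 order: Be < P < Cl < O.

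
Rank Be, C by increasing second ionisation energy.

IE_2 is the cost of taking one more electron from the +1 cation: Be⁺ still has 1 valence electron; C⁺ still has 3 valence electrons.
All are still removing valence electrons, so compare the +1 ions as you would atoms: IE_2 generally rises across a period (higher Z_eff) and falls down a group (larger shell), subject to the usual subshell exceptions.
Valence configurations: Be⁺ [He]2s¹, C⁺ [He]2s²2p¹.
The numbers (kJ/mol): Be 1757, C 2353.
Overall IE_2 order: Be < C.

Be < C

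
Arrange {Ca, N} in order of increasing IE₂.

Ca, N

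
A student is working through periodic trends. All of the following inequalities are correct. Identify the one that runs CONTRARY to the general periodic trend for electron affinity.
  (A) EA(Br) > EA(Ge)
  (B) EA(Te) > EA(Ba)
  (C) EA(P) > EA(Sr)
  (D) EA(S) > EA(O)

(D)

The general trend: electron affinity increases across a period and decreases down a group.
(A) Br (period 4, group 17) vs Ge (period 4, group 14): the stated order agrees with the simple trend.
(B) Te (period 5, group 16) vs Ba (period 6, group 2): the stated order agrees with the simple trend.
(C) P (period 3, group 15) vs Sr (period 5, group 2): the stated order agrees with the simple trend.
(D) S (period 3, group 16) vs O (period 2, group 16): the stated order contradicts the simple trend.
The exception is (D): the compact 2p subshell of O repels the added electron more than S's larger 3p does.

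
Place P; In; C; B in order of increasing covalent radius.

B is in period 2, group 13; C is in period 2, group 14; P is in period 3, group 15; In is in period 5, group 13.
Moving right in a period, electrons are added to the same shell under a stronger nuclear pull, so atoms get smaller; moving down, a new shell is opened and atoms get larger.
Here both period and group differ, so the two effects have to be weighed against each other.
B > C: both are in period 2; the period trend gives B the larger value.
P > B: the two effects oppose for this pair; the down-group effect wins (111 vs 85 pm).
In > P: both effects reinforce here, so In is clearly the larger of the two.
Tabulated atomic radius (pm): B 85, C 75, P 111, In 142.
So from smallest to largest: C < B < P < In.

C < B < P < In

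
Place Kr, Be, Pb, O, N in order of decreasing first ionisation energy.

N > Kr > O > Be > Pb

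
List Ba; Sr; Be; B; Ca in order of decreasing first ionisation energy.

Be > B > Ca > Sr > Ba

Be is in period 2, group 2; B is in period 2, group 13; Ca is in period 4, group 2; Sr is in period 5, group 2; Ba is in period 6, group 2.
Across a period the outer electron is held more tightly (higher IE₁); down a group it sits in a higher shell, more shielded, and comes off more easily.
These span different periods and groups, so the two trends combine.
Sr > Ba: they share group 2; the group trend gives Sr the larger value.
Ca > Sr: they share group 2; the group trend gives Ca the larger value.
B > Ca: relative to Ca, both the across-period and down-group shifts push B's first ionization energy up.
Be > B: this pair runs against the simple trend — see the exception note.
Note the exception: Be has a higher first ionization energy than B, contrary to the simple trend — removing B's lone 2p electron is easier than breaking Be's filled 2s².
Tabulated first ionization energy (kJ/mol): Be 900, B 801, Ca 590, Sr 550, Ba 503.
So from highest to lowest: Be > B > Ca > Sr > Ba.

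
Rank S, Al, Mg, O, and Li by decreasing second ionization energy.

IE_2 is the cost of taking one more electron from the +1 cation: S⁺ still has 5 valence electrons; Al⁺ still has 2 valence electrons; Mg⁺ still has 1 valence electron; O⁺ still has 5 valence electrons; Li⁺ is the bare [He] core.
Core electrons are held far more tightly than valence electrons, so Li tops the IE_2 order.
Valence configurations: S⁺ [Ne]3s²3p³, Al⁺ [Ne]3s², Mg⁺ [Ne]3s¹, O⁺ [He]2s²2p³.
Approximate IE_2 values (kJ/mol): S 2252, Al 1817, Mg 1451, O 3388, Li 7298.
Putting it together, IE_2: Mg < Al < S < O < Li.

Li > O > S > Al > Mg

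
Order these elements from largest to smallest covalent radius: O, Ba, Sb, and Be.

Ba > Sb > Be > O

Atomic radius shrinks across a period as nuclear charge pulls the same shell inward, and grows down a group as new shells are added.
Neither a single period nor a single group — weigh both effects.
Be > O: both are in period 2; the period trend gives Be the larger value.
Sb > Be: period and group pull opposite ways; the down-group shift dominates (140 vs 102 pm).
Ba > Sb: both effects reinforce here, so Ba is clearly the larger of the two.
For reference (pm): Be 102, O 63, Sb 140, Ba 196.
So from largest to smallest: Ba > Sb > Be > O.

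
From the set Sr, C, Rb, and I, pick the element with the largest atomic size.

Rb

C is in period 2, group 14; Rb is in period 5, group 1; Sr is in period 5, group 2; I is in period 5, group 17.
Moving right in a period, electrons are added to the same shell under a stronger nuclear pull, so atoms get smaller; moving down, a new shell is opened and atoms get larger.
Neither a single period nor a single group — weigh both effects.
I > C: the two effects oppose for this pair; the down-group effect wins (133 vs 75 pm).
Sr > I: Sr lies to the left of I in period 5, so the across-period effect alone puts Sr larger.
Rb > Sr: Rb lies to the left of Sr in period 5, so the across-period effect alone puts Rb larger.
For reference (pm): C 75, Rb 210, Sr 185, I 133.
The largest atomic size among these belongs to Rb.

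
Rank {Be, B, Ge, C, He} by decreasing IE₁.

He > C > Be > B > Ge

Across a period the outer electron is held more tightly (higher IE₁); down a group it sits in a higher shell, more shielded, and comes off more easily.
Neither a single period nor a single group — weigh both effects.
B > Ge: period and group pull opposite ways; the down-group shift dominates (801 vs 762 kJ/mol).
Be > B: this pair runs against the simple trend — see the exception note.
C > Be: both are in period 2; the period trend gives C the larger value.
He > C: both effects reinforce here, so He is clearly the higher of the two.
Note the exception: Be has a higher first ionization energy than B, contrary to the simple trend — removing B's lone 2p electron is easier than breaking Be's filled 2s².
For reference (kJ/mol): He 2372, Be 900, B 801, C 1086, Ge 762.
So from highest to lowest: He > C > Be > B > Ge.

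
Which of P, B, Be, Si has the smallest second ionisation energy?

After 1 electron has been removed, what remains? P⁺ still has 4 valence electrons; B⁺ still has 2 valence electrons; Be⁺ still has 1 valence electron; Si⁺ still has 3 valence electrons.
All are still removing valence electrons, so compare the +1 ions as you would atoms: IE_2 generally rises across a period (higher Z_eff) and falls down a group (larger shell), subject to the usual subshell exceptions.
Valence configurations: P⁺ [Ne]3s²3p², B⁺ [He]2s², Be⁺ [He]2s¹, Si⁺ [Ne]3s²3p¹.
Tabulated IE_2 (kJ/mol): P 1907, B 2427, Be 1757, Si 1577.
Overall IE_2 order: Si < Be < P < B.

Si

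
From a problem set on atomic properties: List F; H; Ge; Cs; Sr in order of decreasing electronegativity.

F, H, Ge, Sr, Cs

H is in period 1, group 1; F is in period 2, group 17; Ge is in period 4, group 14; Sr is in period 5, group 2; Cs is in period 6, group 1.
Atoms toward the upper right of the periodic table pull bonding electrons most strongly.
These span different periods and groups, so the two trends combine.
Sr > Cs: relative to Cs, both the across-period and down-group shifts push Sr's electronegativity up.
Ge > Sr: relative to Sr, both the across-period and down-group shifts push Ge's electronegativity up.
H > Ge: period and group pull opposite ways; the down-group shift dominates (2.20 vs 2.01).
F > H: period and group pull opposite ways; the across-period shift dominates (3.98 vs 2.20).
Approximate values (Pauling): H 2.20, F 3.98, Ge 2.01, Sr 0.95, Cs 0.79.
So from highest to lowest: F > H > Ge > Sr > Cs.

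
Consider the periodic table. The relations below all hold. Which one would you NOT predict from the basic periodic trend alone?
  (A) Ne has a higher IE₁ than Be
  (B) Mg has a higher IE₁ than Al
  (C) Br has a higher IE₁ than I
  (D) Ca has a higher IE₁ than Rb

(B)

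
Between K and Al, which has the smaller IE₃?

Al

The third ionization energy removes an electron from the +2 ion. For each element: K²⁺ is already 1 electron into the core; Al²⁺ still has 1 valence electron.
Breaking into a closed-shell core is much more expensive than removing a leftover valence electron — K has the largest IE_3 here.
Tabulated IE_3 (kJ/mol): K 4420, Al 2745.
Hence IE_3: Al < K.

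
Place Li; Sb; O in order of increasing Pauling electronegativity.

Li < Sb < O

Li is in period 2, group 1; O is in period 2, group 16; Sb is in period 5, group 15.
Atoms toward the upper right of the periodic table pull bonding electrons most strongly.
These span different periods and groups, so the two trends combine.
Sb > Li: period and group pull opposite ways; the across-period shift dominates (2.05 vs 0.98).
O > Sb: both effects reinforce here, so O is clearly the higher of the two.
Tabulated electronegativity (Pauling): Li 0.98, O 3.44, Sb 2.05.
So from lowest to highest: Li < Sb < O.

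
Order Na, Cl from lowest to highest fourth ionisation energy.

Consider each +3 ion: Na³⁺ is already 2 electrons into the core; Cl³⁺ still has 4 valence electrons.
Core electrons are held far more tightly than valence electrons, so Na tops the IE_4 order.
The numbers (kJ/mol): Na 9543, Cl 5159.
So the fourth ionization energies run Cl < Na.

Cl, Na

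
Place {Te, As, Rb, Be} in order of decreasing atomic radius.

Across a period the added protons contract the valence shell; down a group each new principal shell makes the atom larger.
Here both period and group differ, so the two effects have to be weighed against each other.
As > Be: period and group pull opposite ways; the down-group shift dominates (121 vs 102 pm).
Te > As: period and group pull opposite ways; the down-group shift dominates (136 vs 121 pm).
Rb > Te: both are in period 5; the period trend gives Rb the larger value.
For reference (pm): Be 102, As 121, Rb 210, Te 136.
So from largest to smallest: Rb > Te > As > Be.

Rb, Te, As, Be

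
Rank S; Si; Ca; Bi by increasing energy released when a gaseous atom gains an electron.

Si is in period 3, group 14; S is in period 3, group 16; Ca is in period 4, group 2; Bi is in period 6, group 15.
Adding an electron releases more energy for atoms nearer the top right (short of the noble gases).
These span different periods and groups, so the two trends combine.
Bi > Ca: period and group pull opposite ways; the across-period shift dominates (91 vs 2 kJ/mol).
Si > Bi: the two effects oppose for this pair; the down-group effect wins (134 vs 91 kJ/mol).
S > Si: S lies to the right of Si in period 3, so the across-period effect alone puts S higher.
For reference (kJ/mol): Si 134, S 200, Ca 2, Bi 91.
So from lowest to highest: Ca < Bi < Si < S.

Ca < Bi < Si < S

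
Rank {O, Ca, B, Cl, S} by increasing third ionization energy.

After 2 electrons have been removed, what remains? O²⁺ still has 4 valence electrons; Ca²⁺ is the bare [Ar] core; B²⁺ still has 1 valence electron; Cl²⁺ still has 5 valence electrons; S²⁺ still has 4 valence electrons.
Usually core removal costs more than valence removal, but here the competition is close: a tightly held n=2 valence electron can cost more to remove than an n=3 core electron, so the actual values have to decide it.
Valence configurations: O²⁺ [He]2s²2p², B²⁺ [He]2s¹, Cl²⁺ [Ne]3s²3p³, S²⁺ [Ne]3s²3p².
The numbers (kJ/mol): O 5300, Ca 4912, B 3660, Cl 3822, S 3357.
Hence IE_3: S < B < Cl < Ca < O.

S, B, Cl, Ca, O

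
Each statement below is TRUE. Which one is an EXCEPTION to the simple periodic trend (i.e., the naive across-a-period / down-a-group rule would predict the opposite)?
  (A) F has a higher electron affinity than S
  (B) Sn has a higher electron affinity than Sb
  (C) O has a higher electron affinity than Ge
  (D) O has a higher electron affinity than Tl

(B)

The general trend: electron affinity increases across a period and decreases down a group.
(A) F (period 2, group 17) vs S (period 3, group 16): the stated order agrees with the simple trend.
(B) Sn (period 5, group 14) vs Sb (period 5, group 15): the stated order contradicts the simple trend.
(C) O (period 2, group 16) vs Ge (period 4, group 14): the stated order agrees with the simple trend.
(D) O (period 2, group 16) vs Tl (period 6, group 13): the stated order agrees with the simple trend.
The exception is (B): adding an electron to Sb's half-filled 5p³ is unfavourable, so Sn has the more exothermic EA.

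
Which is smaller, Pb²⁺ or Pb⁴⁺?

Both ions have Z = 82 protons, but Pb⁴⁺ has lost more electrons, so its remaining electrons feel a larger effective nuclear charge per electron and are pulled in more tightly.
Higher positive charge → smaller ion, so Pb²⁺ > Pb⁴⁺.

Pb⁴⁺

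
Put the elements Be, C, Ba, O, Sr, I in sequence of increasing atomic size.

Be is in period 2, group 2; C is in period 2, group 14; O is in period 2, group 16; Sr is in period 5, group 2; I is in period 5, group 17; Ba is in period 6, group 2.
Atomic radius shrinks across a period as nuclear charge pulls the same shell inward, and grows down a group as new shells are added.
These span different periods and groups, so the two trends combine.
C > O: both are in period 2; the period trend gives C the larger value.
Be > C: both are in period 2; the period trend gives Be the larger value.
I > Be: the two effects oppose for this pair; the down-group effect wins (133 vs 102 pm).
Sr > I: both are in period 5; the period trend gives Sr the larger value.
Ba > Sr: they share group 2; the group trend gives Ba the larger value.
Approximate values (pm): Be 102, C 75, O 63, Sr 185, I 133, Ba 196.
So from smallest to largest: O < C < Be < I < Sr < Ba.

O < C < Be < I < Sr < Ba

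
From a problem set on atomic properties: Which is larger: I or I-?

Forming I- adds 1 electron to I. More electron–electron repulsion in the same shell, with unchanged nuclear charge, lets the cloud expand.
An anion is larger than its parent atom: I- > I.

I-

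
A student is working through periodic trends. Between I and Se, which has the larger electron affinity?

I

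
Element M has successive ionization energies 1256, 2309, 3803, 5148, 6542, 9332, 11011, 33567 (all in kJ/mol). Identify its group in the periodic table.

Group 17

Look for the largest jump between consecutive ionization energies: IE8/IE7 ≈ 3.0, far larger than any earlier ratio.
That jump marks the point where a core electron is being removed. So the atom has 7 valence electrons.
A main-group element with 7 valence electrons is in group 17.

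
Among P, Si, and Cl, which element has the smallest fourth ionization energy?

Si

The fourth ionization energy removes an electron from the +3 ion. For each element: P³⁺ still has 2 valence electrons; Si³⁺ still has 1 valence electron; Cl³⁺ still has 4 valence electrons.
All are still removing valence electrons, so compare the +3 ions as you would atoms: IE_4 generally rises across a period (higher Z_eff) and falls down a group (larger shell), subject to the usual subshell exceptions.
Valence configurations: P³⁺ [Ne]3s², Si³⁺ [Ne]3s¹, Cl³⁺ [Ne]3s²3p².
Approximate IE_4 values (kJ/mol): P 4964, Si 4356, Cl 5159.
So the fourth ionization energies run Si < P < Cl.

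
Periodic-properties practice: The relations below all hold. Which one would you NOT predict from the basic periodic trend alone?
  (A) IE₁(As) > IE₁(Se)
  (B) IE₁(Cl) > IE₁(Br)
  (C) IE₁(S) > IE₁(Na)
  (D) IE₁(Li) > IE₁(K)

(A)

The general trend: IE₁ increases across a period and decreases down a group.
(A) As (period 4, group 15) vs Se (period 4, group 16): the stated order contradicts the simple trend.
(B) Cl (period 3, group 17) vs Br (period 4, group 17): the stated order agrees with the simple trend.
(C) S (period 3, group 16) vs Na (period 3, group 1): the stated order agrees with the simple trend.
(D) Li (period 2, group 1) vs K (period 4, group 1): the stated order agrees with the simple trend.
The exception is (A): Se (4p⁴) ionizes more easily than half-filled As (4p³).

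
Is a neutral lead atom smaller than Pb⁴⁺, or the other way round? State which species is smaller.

Pb⁴⁺

Forming Pb⁴⁺ removes 4 electrons from Pb. Fewer electrons for the same nuclear charge means less shielding and a higher Z_eff on the remaining electrons.
A cation is smaller than its parent atom: Pb⁴⁺ < Pb.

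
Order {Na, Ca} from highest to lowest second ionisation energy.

Na > Ca

Consider each +1 ion: Na⁺ is the bare [Ne] core; Ca⁺ still has 1 valence electron.
Pulling an electron out of a noble-gas core costs far more than removing a remaining valence electron, so Na sits at the high end of IE_2.
Tabulated IE_2 (kJ/mol): Na 4562, Ca 1145.
Putting it together, IE_2: Ca < Na.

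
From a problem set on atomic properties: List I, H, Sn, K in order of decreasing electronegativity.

Smaller atoms with higher effective nuclear charge are more electronegative.
Neither a single period nor a single group — weigh both effects.
Sn > K: period and group pull opposite ways; the across-period shift dominates (1.96 vs 0.82).
H > Sn: period and group pull opposite ways; the down-group shift dominates (2.20 vs 1.96).
I > H: period and group pull opposite ways; the across-period shift dominates (2.66 vs 2.20).
Approximate values (Pauling): H 2.20, K 0.82, Sn 1.96, I 2.66.
So from highest to lowest: I > H > Sn > K.

I > H > Sn > K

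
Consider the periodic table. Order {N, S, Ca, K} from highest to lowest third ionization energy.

Ca > N > K > S

IE_3 is the cost of taking one more electron from the +2 cation: N²⁺ still has 3 valence electrons; S²⁺ still has 4 valence electrons; Ca²⁺ is the bare [Ar] core; K²⁺ is already 1 electron into the core.
Usually core removal costs more than valence removal, but here the competition is close: a tightly held n=2 valence electron can cost more to remove than an n=3 core electron, so the actual values have to decide it.
Valence configurations: N²⁺ [He]2s²2p¹, S²⁺ [Ne]3s²3p².
Approximate IE_3 values (kJ/mol): N 4578, S 3357, Ca 4912, K 4420.
Putting it together, IE_3: S < K < N < Ca.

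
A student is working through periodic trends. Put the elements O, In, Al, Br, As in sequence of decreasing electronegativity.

Smaller atoms with higher effective nuclear charge are more electronegative.
Here both period and group differ, so the two effects have to be weighed against each other.
In > Al: this pair runs against the simple trend — see the exception note.
As > In: both effects reinforce here, so As is clearly the higher of the two.
Br > As: Br lies to the right of As in period 4, so the across-period effect alone puts Br higher.
O > Br: period and group pull opposite ways; the down-group shift dominates (3.44 vs 2.96).
Note the exception: In has a higher electronegativity than Al, contrary to the simple trend — poor shielding by filled d (and f) subshells raises the heavier element's effective nuclear charge more than the simple down-group trend predicts.
Tabulated electronegativity (Pauling): O 3.44, Al 1.61, As 2.18, Br 2.96, In 1.78.
So from highest to lowest: O > Br > As > In > Al.

O > Br > As > In > Al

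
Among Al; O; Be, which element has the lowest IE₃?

Al

After 2 electrons have been removed, what remains? Al²⁺ still has 1 valence electron; O²⁺ still has 4 valence electrons; Be²⁺ is the bare [He] core.
Breaking into a closed-shell core is much more expensive than removing a leftover valence electron — Be has the largest IE_3 here.
Valence configurations: Al²⁺ [Ne]3s¹, O²⁺ [He]2s²2p².
Approximate IE_3 values (kJ/mol): Al 2745, O 5300, Be 14849.
Hence IE_3: Al < O < Be.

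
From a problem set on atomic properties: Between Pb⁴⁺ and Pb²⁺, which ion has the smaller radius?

Pb⁴⁺

Both ions have Z = 82 protons, but Pb⁴⁺ has lost more electrons, so its remaining electrons feel a larger effective nuclear charge per electron and are pulled in more tightly.
Higher positive charge → smaller ion, so Pb²⁺ > Pb⁴⁺.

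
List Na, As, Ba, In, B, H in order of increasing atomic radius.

H < B < As < In < Na < Ba

Radius decreases left→right (rising Z_eff, same n) and increases top→bottom (higher n).
Neither a single period nor a single group — weigh both effects.
B > H: the two effects oppose for this pair; the down-group effect wins (85 vs 32 pm).
As > B: period and group pull opposite ways; the down-group shift dominates (121 vs 85 pm).
In > As: both effects reinforce here, so In is clearly the larger of the two.
Na > In: the two effects oppose for this pair; the across-period effect wins (155 vs 142 pm).
Ba > Na: the two effects oppose for this pair; the down-group effect wins (196 vs 155 pm).
For reference (pm): H 32, B 85, Na 155, As 121, In 142, Ba 196.
So from smallest to largest: H < B < As < In < Na < Ba.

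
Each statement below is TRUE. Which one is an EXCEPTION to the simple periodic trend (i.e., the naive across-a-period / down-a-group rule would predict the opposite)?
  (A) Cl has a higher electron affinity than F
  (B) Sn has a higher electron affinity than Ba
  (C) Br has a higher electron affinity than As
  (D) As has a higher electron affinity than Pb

(A)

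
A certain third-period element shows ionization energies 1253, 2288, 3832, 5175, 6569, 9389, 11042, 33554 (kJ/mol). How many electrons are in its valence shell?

7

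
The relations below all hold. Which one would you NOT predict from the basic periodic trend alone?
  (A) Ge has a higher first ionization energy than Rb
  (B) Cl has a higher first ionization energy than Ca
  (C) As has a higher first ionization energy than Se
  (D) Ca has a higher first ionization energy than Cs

(C)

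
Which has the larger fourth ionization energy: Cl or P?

Cl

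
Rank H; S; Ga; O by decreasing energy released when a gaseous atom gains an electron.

S, O, H, Ga

H is in period 1, group 1; O is in period 2, group 16; S is in period 3, group 16; Ga is in period 4, group 13.
Electron affinity generally becomes more exothermic across a period toward the halogens and less exothermic down a group.
These span different periods and groups, so the two trends combine.
H > Ga: the two effects oppose for this pair; the down-group effect wins (73 vs 29 kJ/mol).
O > H: period and group pull opposite ways; the across-period shift dominates (141 vs 73 kJ/mol).
S > O: this pair runs against the simple trend — see the exception note.
Note the exception: S has a higher electron affinity than O, contrary to the simple trend — the compact 2p subshell of O repels the added electron more than S's larger 3p does.
Approximate values (kJ/mol): H 73, O 141, S 200, Ga 29.
So from highest to lowest: S > O > H > Ga.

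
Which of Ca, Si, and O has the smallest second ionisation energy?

Ca

After 1 electron has been removed, what remains? Ca⁺ still has 1 valence electron; Si⁺ still has 3 valence electrons; O⁺ still has 5 valence electrons.
All are still removing valence electrons, so compare the +1 ions as you would atoms: IE_2 generally rises across a period (higher Z_eff) and falls down a group (larger shell), subject to the usual subshell exceptions.
Valence configurations: Ca⁺ [Ar]4s¹, Si⁺ [Ne]3s²3p¹, O⁺ [He]2s²2p³.
The numbers (kJ/mol): Ca 1145, Si 1577, O 3388.
Overall IE_2 order: Ca < Si < O.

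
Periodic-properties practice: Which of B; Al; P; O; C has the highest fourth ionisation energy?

IE_4 is the cost of taking one more electron from the +3 cation: B³⁺ is the bare [He] core; Al³⁺ is the bare [Ne] core; P³⁺ still has 2 valence electrons; O³⁺ still has 3 valence electrons; C³⁺ still has 1 valence electron.
Pulling an electron out of a noble-gas core costs far more than removing a remaining valence electron, so Al and B sit at the high end of IE_4.
Valence configurations: P³⁺ [Ne]3s², O³⁺ [He]2s²2p¹, C³⁺ [He]2s¹.
Approximate IE_4 values (kJ/mol): B 25026, Al 11577, P 4964, O 7469, C 6223.
Overall IE_4 order: P < C < O < Al < B.

B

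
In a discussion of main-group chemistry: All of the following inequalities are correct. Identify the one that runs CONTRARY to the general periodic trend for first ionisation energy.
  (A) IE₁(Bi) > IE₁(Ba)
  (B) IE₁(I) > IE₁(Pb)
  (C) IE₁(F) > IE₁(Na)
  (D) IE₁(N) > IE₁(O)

(D)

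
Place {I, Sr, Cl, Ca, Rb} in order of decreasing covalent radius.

Cl is in period 3, group 17; Ca is in period 4, group 2; Rb is in period 5, group 1; Sr is in period 5, group 2; I is in period 5, group 17.
Atomic radius shrinks across a period as nuclear charge pulls the same shell inward, and grows down a group as new shells are added.
Neither a single period nor a single group — weigh both effects.
I > Cl: I sits below Cl in group 17, so the down-group effect alone puts I larger.
Ca > I: the two effects oppose for this pair; the across-period effect wins (171 vs 133 pm).
Sr > Ca: Sr sits below Ca in group 2, so the down-group effect alone puts Sr larger.
Rb > Sr: both are in period 5; the period trend gives Rb the larger value.
For reference (pm): Cl 99, Ca 171, Rb 210, Sr 185, I 133.
So from largest to smallest: Rb > Sr > Ca > I > Cl.

Rb > Sr > Ca > I > Cl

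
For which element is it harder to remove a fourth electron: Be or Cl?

IE_4 is the cost of taking one more electron from the +3 cation: Be³⁺ is already 1 electron into the core; Cl³⁺ still has 4 valence electrons.
Breaking into a closed-shell core is much more expensive than removing a leftover valence electron — Be has the largest IE_4 here.
Approximate IE_4 values (kJ/mol): Be 21007, Cl 5159.
So the fourth ionization energies run Cl < Be.

Be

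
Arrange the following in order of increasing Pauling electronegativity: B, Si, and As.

Si < B < As

B is in period 2, group 13; Si is in period 3, group 14; As is in period 4, group 15.
Smaller atoms with higher effective nuclear charge are more electronegative.
A diagonal step moves right (one effect) and down (the opposite effect) at once.
B > Si: period and group pull opposite ways; the down-group shift dominates (2.04 vs 1.90).
As > B: the two effects oppose for this pair; the across-period effect wins (2.18 vs 2.04).
Tabulated electronegativity (Pauling): B 2.04, Si 1.90, As 2.18.
So from lowest to highest: Si < B < As.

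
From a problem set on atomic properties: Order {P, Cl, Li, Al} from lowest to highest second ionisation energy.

Al < P < Cl < Li

Consider each +1 ion: P⁺ still has 4 valence electrons; Cl⁺ still has 6 valence electrons; Li⁺ is the bare [He] core; Al⁺ still has 2 valence electrons.
Breaking into a closed-shell core is much more expensive than removing a leftover valence electron — Li has the largest IE_2 here.
Valence configurations: P⁺ [Ne]3s²3p², Cl⁺ [Ne]3s²3p⁴, Al⁺ [Ne]3s².
The numbers (kJ/mol): P 1907, Cl 2298, Li 7298, Al 1817.
Overall IE_2 order: Al < P < Cl < Li.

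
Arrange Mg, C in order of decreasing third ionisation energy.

After 2 electrons have been removed, what remains? Mg²⁺ is the bare [Ne] core; C²⁺ still has 2 valence electrons.
Breaking into a closed-shell core is much more expensive than removing a leftover valence electron — Mg has the largest IE_3 here.
Approximate IE_3 values (kJ/mol): Mg 7733, C 4620.
So the third ionization energies run C < Mg.

Mg > C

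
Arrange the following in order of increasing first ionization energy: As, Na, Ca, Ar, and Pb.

Na, Ca, Pb, As, Ar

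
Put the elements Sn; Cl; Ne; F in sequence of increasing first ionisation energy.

Sn < Cl < F < Ne

F is in period 2, group 17; Ne is in period 2, group 18; Cl is in period 3, group 17; Sn is in period 5, group 14.
Removing the outermost electron gets harder across a period and easier down a group.
Neither a single period nor a single group — weigh both effects.
Cl > Sn: relative to Sn, both the across-period and down-group shifts push Cl's first ionization energy up.
F > Cl: F sits above Cl in group 17, so the down-group effect alone puts F higher.
Ne > F: both are in period 2; the period trend gives Ne the larger value.
Approximate values (kJ/mol): F 1681, Ne 2081, Cl 1251, Sn 709.
So from lowest to highest: Sn < Cl < F < Ne.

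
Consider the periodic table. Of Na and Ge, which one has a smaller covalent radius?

Ge

Na is in period 3, group 1; Ge is in period 4, group 14.
Atomic radius shrinks across a period as nuclear charge pulls the same shell inward, and grows down a group as new shells are added.
Neither a single period nor a single group — weigh both effects.
Na > Ge: the two effects oppose for this pair; the across-period effect wins (155 vs 121 pm).
Approximate values (pm): Na 155, Ge 121.
So Ge has the smaller covalent radius (Ge < Na).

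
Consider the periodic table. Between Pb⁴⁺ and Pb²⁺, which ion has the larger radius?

Pb²⁺

Both ions have Z = 82 protons, but Pb⁴⁺ has lost more electrons, so its remaining electrons feel a larger effective nuclear charge per electron and are pulled in more tightly.
Higher positive charge → smaller ion, so Pb²⁺ > Pb⁴⁺.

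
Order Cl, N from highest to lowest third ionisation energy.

N > Cl

IE_3 is the cost of taking one more electron from the +2 cation: Cl²⁺ still has 5 valence electrons; N²⁺ still has 3 valence electrons.
All are still removing valence electrons, so compare the +2 ions as you would atoms: IE_3 generally rises across a period (higher Z_eff) and falls down a group (larger shell), subject to the usual subshell exceptions.
Valence configurations: Cl²⁺ [Ne]3s²3p³, N²⁺ [He]2s²2p¹.
Tabulated IE_3 (kJ/mol): Cl 3822, N 4578.
Hence IE_3: Cl < N.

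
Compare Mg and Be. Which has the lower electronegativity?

Mg

Smaller atoms with higher effective nuclear charge are more electronegative.
All are in group 2, so electronegativity increases up the group.
So Mg has the lower electronegativity (Mg < Be).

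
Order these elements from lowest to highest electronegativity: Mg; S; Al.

Mg < Al < S

Mg is in period 3, group 2; Al is in period 3, group 13; S is in period 3, group 16.
Smaller atoms with higher effective nuclear charge are more electronegative.
All lie in period 3, so electronegativity increases left to right.
So from lowest to highest: Mg < Al < S.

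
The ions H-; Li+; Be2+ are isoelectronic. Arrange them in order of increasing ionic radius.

All of these have 2 electrons, so size is governed by nuclear charge alone: the more protons, the stronger the pull on the same electron cloud, and the smaller the ion.
Nuclear charges: Be2+ (Z=4), Li+ (Z=3), H- (Z=1).
Smallest to largest: Be2+ < Li+ < H-.

Be2+ < Li+ < H-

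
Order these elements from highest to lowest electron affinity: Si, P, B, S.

B is in period 2, group 13; Si is in period 3, group 14; P is in period 3, group 15; S is in period 3, group 16.
Electron affinity generally becomes more exothermic across a period toward the halogens and less exothermic down a group.
These span different periods and groups, so the two trends combine.
P > B: the two effects oppose for this pair; the across-period effect wins (72 vs 27 kJ/mol).
Si > P: this pair runs against the simple trend — see the exception note.
S > Si: both are in period 3; the period trend gives S the larger value.
Note the exception: Si has a higher electron affinity than P, contrary to the simple trend — adding an electron to P's half-filled 3p³ is unfavourable, so Si (3p²) has the more exothermic EA.
Tabulated electron affinity (kJ/mol): B 27, Si 134, P 72, S 200.
So from highest to lowest: S > Si > P > B.

S > Si > P > B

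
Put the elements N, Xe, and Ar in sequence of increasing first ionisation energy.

Xe, N, Ar

N is in period 2, group 15; Ar is in period 3, group 18; Xe is in period 5, group 18.
Across a period the outer electron is held more tightly (higher IE₁); down a group it sits in a higher shell, more shielded, and comes off more easily.
These span different periods and groups, so the two trends combine.
N > Xe: the two effects oppose for this pair; the down-group effect wins (1402 vs 1170 kJ/mol).
Ar > N: period and group pull opposite ways; the across-period shift dominates (1521 vs 1402 kJ/mol).
Approximate values (kJ/mol): N 1402, Ar 1521, Xe 1170.
So from lowest to highest: Xe < N < Ar.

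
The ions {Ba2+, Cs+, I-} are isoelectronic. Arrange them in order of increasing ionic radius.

All of these have 54 electrons, so size is governed by nuclear charge alone: the more protons, the stronger the pull on the same electron cloud, and the smaller the ion.
Nuclear charges: Ba2+ (Z=56), Cs+ (Z=55), I- (Z=53).
Smallest to largest: Ba2+ < Cs+ < I-.

Ba2+ < Cs+ < I-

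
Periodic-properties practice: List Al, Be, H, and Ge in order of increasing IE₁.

Al, Ge, Be, H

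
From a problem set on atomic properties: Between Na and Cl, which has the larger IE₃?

IE_3 is the cost of taking one more electron from the +2 cation: Na²⁺ is already 1 electron into the core; Cl²⁺ still has 5 valence electrons.
Pulling an electron out of a noble-gas core costs far more than removing a remaining valence electron, so Na sits at the high end of IE_3.
Tabulated IE_3 (kJ/mol): Na 6910, Cl 3822.
Hence IE_3: Cl < Na.

Na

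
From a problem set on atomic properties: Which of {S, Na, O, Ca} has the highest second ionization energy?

Na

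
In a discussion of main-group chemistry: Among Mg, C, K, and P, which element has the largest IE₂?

K

The second ionization energy removes an electron from the +1 ion. For each element: Mg⁺ still has 1 valence electron; C⁺ still has 3 valence electrons; K⁺ is the bare [Ar] core; P⁺ still has 4 valence electrons.
Pulling an electron out of a noble-gas core costs far more than removing a remaining valence electron, so K sits at the high end of IE_2.
Valence configurations: Mg⁺ [Ne]3s¹, C⁺ [He]2s²2p¹, P⁺ [Ne]3s²3p².
The numbers (kJ/mol): Mg 1451, C 2353, K 3052, P 1907.
Putting it together, IE_2: Mg < P < C < K.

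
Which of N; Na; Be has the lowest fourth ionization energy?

After 3 electrons have been removed, what remains? N³⁺ still has 2 valence electrons; Na³⁺ is already 2 electrons into the core; Be³⁺ is already 1 electron into the core.
Core electrons are held far more tightly than valence electrons, so Na and Be top the IE_4 order.
The numbers (kJ/mol): N 7475, Na 9543, Be 21007.
Putting it together, IE_4: N < Na < Be.

N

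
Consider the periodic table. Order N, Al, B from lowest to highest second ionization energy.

After 1 electron has been removed, what remains? N⁺ still has 4 valence electrons; Al⁺ still has 2 valence electrons; B⁺ still has 2 valence electrons.
All are still removing valence electrons, so compare the +1 ions as you would atoms: IE_2 generally rises across a period (higher Z_eff) and falls down a group (larger shell), subject to the usual subshell exceptions.
Valence configurations: N⁺ [He]2s²2p², Al⁺ [Ne]3s², B⁺ [He]2s².
The numbers (kJ/mol): N 2856, Al 1817, B 2427.
Putting it together, IE_2: Al < B < N.

Al < B < N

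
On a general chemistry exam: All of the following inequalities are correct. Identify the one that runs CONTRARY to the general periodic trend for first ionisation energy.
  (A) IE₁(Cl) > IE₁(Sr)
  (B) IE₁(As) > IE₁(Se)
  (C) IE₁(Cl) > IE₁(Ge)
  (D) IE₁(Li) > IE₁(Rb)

The general trend: first ionisation energy increases across a period and decreases down a group.
(A) Cl (period 3, group 17) vs Sr (period 5, group 2): the stated order agrees with the simple trend.
(B) As (period 4, group 15) vs Se (period 4, group 16): the stated order contradicts the simple trend.
(C) Cl (period 3, group 17) vs Ge (period 4, group 14): the stated order agrees with the simple trend.
(D) Li (period 2, group 1) vs Rb (period 5, group 1): the stated order agrees with the simple trend.
The exception is (B): Se (4p⁴) ionizes more easily than half-filled As (4p³).

(B)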